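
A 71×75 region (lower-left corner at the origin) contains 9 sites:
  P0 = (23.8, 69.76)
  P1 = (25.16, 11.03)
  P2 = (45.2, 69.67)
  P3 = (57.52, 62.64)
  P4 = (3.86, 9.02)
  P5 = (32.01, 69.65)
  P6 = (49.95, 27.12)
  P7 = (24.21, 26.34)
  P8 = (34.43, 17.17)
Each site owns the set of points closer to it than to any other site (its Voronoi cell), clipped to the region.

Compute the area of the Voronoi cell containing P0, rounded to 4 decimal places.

Area of P0's cell: 751.7452

1. box [0,71]×[0,75]: [(0, 0) (71, 0) (71, 75) (0, 75)]
2. ⊥bis P0·P1 via (24.48,40.395): [(0, 39.8281) (71, 41.4723) (71, 75) (0, 75)]  |A|=2438.8366
3. ⊥bis P0·P2 via (34.5,69.715): [(0, 39.8281) (34.3777, 40.6242) (34.5222, 75) (0, 75)]  |A|=1197.928
4. ⊥bis P0·P3 via (40.66,66.2): [(0, 39.8281) (34.3777, 40.6242) (34.5222, 75) (0, 75)]  |A|=1197.928
5. ⊥bis P0·P4 via (13.83,39.39): [(0, 43.9302) (11.6721, 40.0984) (34.3777, 40.6242) (34.5222, 75) (0, 75)]  |A|=1173.9882
6. ⊥bis P0·P5 via (27.905,69.705): [(0, 43.9302) (11.6721, 40.0984) (27.5132, 40.4652) (27.9759, 75) (0, 75)]  |A|=942.9776
7. ⊥bis P0·P6 via (36.875,48.44): [(0, 43.9302) (11.6721, 40.0984) (23.7285, 40.3776) (27.5434, 42.7172) (27.9759, 75) (0, 75)]  |A|=938.7174
8. ⊥bis P0·P7 via (24.005,48.05): [(0, 47.8233) (27.6153, 48.0841) (27.9759, 75) (0, 75)]  |A|=751.7452
9. ⊥bis P0·P8 via (29.115,43.465): [(0, 47.8233) (27.6153, 48.0841) (27.9759, 75) (0, 75)]  |A|=751.7452
10. canonical 4-gon: [(0, 47.8233) (27.6153, 48.0841) (27.9759, 75) (0, 75)]
11. shoelace: 751.7452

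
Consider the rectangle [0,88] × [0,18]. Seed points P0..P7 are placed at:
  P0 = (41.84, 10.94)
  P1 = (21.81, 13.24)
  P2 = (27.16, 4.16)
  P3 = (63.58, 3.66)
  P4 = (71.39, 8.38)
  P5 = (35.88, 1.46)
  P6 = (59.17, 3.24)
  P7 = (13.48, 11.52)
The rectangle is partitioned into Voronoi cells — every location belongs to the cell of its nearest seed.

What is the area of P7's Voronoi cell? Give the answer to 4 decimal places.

Area of P7's cell: 318.8869

1. box [0,88]×[0,18]: [(0, 0) (88, 0) (88, 18) (0, 18)]
2. ⊥bis P7·P0 via (27.66,11.23): [(0, 0) (27.4303, 0) (27.7985, 18) (0, 18)]  |A|=497.0591
3. ⊥bis P7·P1 via (17.645,12.38): [(0, 0) (20.2013, 0) (16.4846, 18) (0, 18)]  |A|=330.1724
4. ⊥bis P7·P2 via (20.32,7.84): [(0, 0) (16.102, 0) (19.0643, 5.5061) (16.4846, 18) (0, 18)]  |A|=318.8869
5. ⊥bis P7·P3 via (38.53,7.59): [(0, 0) (16.102, 0) (19.0643, 5.5061) (16.4846, 18) (0, 18)]  |A|=318.8869
6. ⊥bis P7·P4 via (42.435,9.95): [(0, 0) (16.102, 0) (19.0643, 5.5061) (16.4846, 18) (0, 18)]  |A|=318.8869
7. ⊥bis P7·P5 via (24.68,6.49): [(0, 0) (16.102, 0) (19.0643, 5.5061) (16.4846, 18) (0, 18)]  |A|=318.8869
8. ⊥bis P7·P6 via (36.325,7.38): [(0, 0) (16.102, 0) (19.0643, 5.5061) (16.4846, 18) (0, 18)]  |A|=318.8869
9. canonical 5-gon: [(0, 0) (16.102, 0) (19.0643, 5.5061) (16.4846, 18) (0, 18)]
10. shoelace: 318.8869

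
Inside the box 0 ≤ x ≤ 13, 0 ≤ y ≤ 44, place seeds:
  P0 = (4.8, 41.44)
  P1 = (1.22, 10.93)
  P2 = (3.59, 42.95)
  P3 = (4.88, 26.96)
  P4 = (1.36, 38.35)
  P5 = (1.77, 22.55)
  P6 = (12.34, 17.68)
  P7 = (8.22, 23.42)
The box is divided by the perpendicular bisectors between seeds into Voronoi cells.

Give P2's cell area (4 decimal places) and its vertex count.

1. box [0,13]×[0,44]: [(0, 0) (13, 0) (13, 44) (0, 44)]
2. ⊥bis P2·P0 via (4.195,42.195): [(0, 38.8334) (6.4475, 44) (0, 44)]  |A|=16.6557
3. ⊥bis P2·P1 via (2.405,26.94): [(0, 38.8334) (6.4475, 44) (0, 44)]  |A|=16.6557
4. ⊥bis P2·P3 via (4.235,34.955): [(0, 38.8334) (6.4475, 44) (0, 44)]  |A|=16.6557
5. ⊥bis P2·P4 via (2.475,40.65): [(0, 41.8498) (2.3454, 40.7128) (6.4475, 44) (0, 44)]  |A|=13.1185
6. ⊥bis P2·P5 via (2.68,32.75): [(0, 41.8498) (2.3454, 40.7128) (6.4475, 44) (0, 44)]  |A|=13.1185
7. ⊥bis P2·P6 via (7.965,30.315): [(0, 41.8498) (2.3454, 40.7128) (6.4475, 44) (0, 44)]  |A|=13.1185
8. ⊥bis P2·P7 via (5.905,33.185): [(0, 41.8498) (2.3454, 40.7128) (6.4475, 44) (0, 44)]  |A|=13.1185
9. canonical 4-gon: [(0, 41.8498) (2.3454, 40.7128) (6.4475, 44) (0, 44)]
10. shoelace: 13.1185

Area of P2's cell: 13.1185 (4 vertices)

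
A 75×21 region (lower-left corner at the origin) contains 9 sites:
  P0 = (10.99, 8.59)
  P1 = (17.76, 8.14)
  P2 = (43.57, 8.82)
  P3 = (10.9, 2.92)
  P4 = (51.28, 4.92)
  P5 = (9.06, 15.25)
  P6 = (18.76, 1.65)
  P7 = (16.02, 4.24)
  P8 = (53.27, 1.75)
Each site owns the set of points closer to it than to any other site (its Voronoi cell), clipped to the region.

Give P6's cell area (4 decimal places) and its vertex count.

1. box [0,75]×[0,21]: [(0, 0) (75, 0) (75, 21) (0, 21)]
2. ⊥bis P6·P0 via (14.875,5.12): [(10.3019, 0) (75, 0) (75, 21) (29.0587, 21)]  |A|=1161.7136
3. ⊥bis P6·P1 via (18.26,4.895): [(14.1018, 4.2543) (10.3019, 0) (75, 0) (75, 13.6377)]  |A|=552.8774
4. ⊥bis P6·P2 via (31.165,5.235): [(30.7089, 6.8132) (14.1018, 4.2543) (10.3019, 0) (32.6779, 0)]  |A|=106.6897
5. ⊥bis P6·P3 via (14.83,2.285): [(30.7089, 6.8132) (15.1749, 4.4196) (14.4608, 0) (32.6779, 0)]  |A|=95.5308
6. ⊥bis P6·P4 via (35.02,3.285): [(30.7089, 6.8132) (15.1749, 4.4196) (14.4608, 0) (32.6779, 0)]  |A|=95.5308
7. ⊥bis P6·P5 via (13.91,8.45): [(30.7089, 6.8132) (15.1749, 4.4196) (14.4608, 0) (32.6779, 0)]  |A|=95.5308
8. ⊥bis P6·P7 via (17.39,2.945): [(30.7089, 6.8132) (19.3992, 5.0705) (14.6062, 0) (32.6779, 0)]  |A|=86.0597
9. ⊥bis P6·P8 via (36.015,1.7): [(30.7089, 6.8132) (19.3992, 5.0705) (14.6062, 0) (32.6779, 0)]  |A|=86.0597
10. canonical 4-gon: [(30.7089, 6.8132) (19.3992, 5.0705) (14.6062, 0) (32.6779, 0)]
11. shoelace: 86.0597

Area of P6's cell: 86.0597 (4 vertices)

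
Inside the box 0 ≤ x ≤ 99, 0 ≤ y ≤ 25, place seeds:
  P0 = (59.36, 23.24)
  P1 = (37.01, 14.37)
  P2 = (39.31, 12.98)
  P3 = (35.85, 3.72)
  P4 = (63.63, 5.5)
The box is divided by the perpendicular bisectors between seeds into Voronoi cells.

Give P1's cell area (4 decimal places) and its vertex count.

Area of P1's cell: 568.9025 (4 vertices)

1. box [0,99]×[0,25]: [(0, 0) (99, 0) (99, 25) (0, 25)]
2. ⊥bis P1·P0 via (48.185,18.805): [(0, 0) (55.6481, 0) (45.7264, 25) (0, 25)]  |A|=1267.1813
3. ⊥bis P1·P2 via (38.16,13.675): [(0, 0) (29.8955, 0) (45.0042, 25) (0, 25)]  |A|=936.2473
4. ⊥bis P1·P3 via (36.43,9.045): [(0, 13.013) (35.4278, 9.1542) (45.0042, 25) (0, 25)]  |A|=568.9025
5. ⊥bis P1·P4 via (50.32,9.935): [(0, 13.013) (35.4278, 9.1542) (45.0042, 25) (0, 25)]  |A|=568.9025
6. canonical 4-gon: [(0, 13.013) (35.4278, 9.1542) (45.0042, 25) (0, 25)]
7. shoelace: 568.9025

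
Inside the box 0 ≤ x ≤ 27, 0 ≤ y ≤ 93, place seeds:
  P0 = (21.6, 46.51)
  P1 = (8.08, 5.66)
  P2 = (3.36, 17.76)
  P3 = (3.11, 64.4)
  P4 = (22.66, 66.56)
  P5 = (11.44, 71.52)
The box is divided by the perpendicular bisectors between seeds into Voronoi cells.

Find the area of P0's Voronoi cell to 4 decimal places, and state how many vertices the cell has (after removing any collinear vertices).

Area of P0's cell: 584.7716 (5 vertices)

1. box [0,27]×[0,93]: [(0, 0) (27, 0) (27, 93) (0, 93)]
2. ⊥bis P0·P1 via (14.84,26.085): [(0, 30.9965) (27, 22.0604) (27, 93) (0, 93)]  |A|=1794.7306
3. ⊥bis P0·P2 via (12.48,32.135): [(0, 40.0527) (27, 22.923) (27, 93) (0, 93)]  |A|=1660.8273
4. ⊥bis P0·P3 via (12.355,55.455): [(0, 42.6856) (0, 40.0527) (27, 22.923) (27, 70.5912)]  |A|=679.0642
5. ⊥bis P0·P4 via (22.13,56.535): [(13.8248, 56.9741) (0, 42.6856) (0, 40.0527) (27, 22.923) (27, 56.2775)]  |A|=584.7716
6. ⊥bis P0·P5 via (16.52,59.015): [(13.8248, 56.9741) (0, 42.6856) (0, 40.0527) (27, 22.923) (27, 56.2775)]  |A|=584.7716
7. canonical 5-gon: [(13.8248, 56.9741) (0, 42.6856) (0, 40.0527) (27, 22.923) (27, 56.2775)]
8. shoelace: 584.7716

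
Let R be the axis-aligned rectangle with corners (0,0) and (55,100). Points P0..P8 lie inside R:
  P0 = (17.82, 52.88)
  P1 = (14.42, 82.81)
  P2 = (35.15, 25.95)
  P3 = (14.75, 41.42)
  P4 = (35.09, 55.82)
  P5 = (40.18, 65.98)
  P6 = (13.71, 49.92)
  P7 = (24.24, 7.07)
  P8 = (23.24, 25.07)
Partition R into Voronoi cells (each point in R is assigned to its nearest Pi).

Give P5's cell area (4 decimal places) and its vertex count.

Area of P5's cell: 934.3356 (5 vertices)

1. box [0,55]×[0,100]: [(0, 0) (55, 0) (55, 100) (0, 100)]
2. ⊥bis P5·P0 via (29,59.43): [(55, 15.0514) (55, 100) (5.2314, 100)]  |A|=2113.8892
3. ⊥bis P5·P1 via (27.3,74.395): [(23.5738, 68.6917) (55, 15.0514) (55, 100) (44.0287, 100)]  |A|=1506.55
4. ⊥bis P5·P2 via (37.665,45.965): [(23.5738, 68.6917) (36.827, 46.0703) (55, 43.7868) (55, 100) (44.0287, 100)]  |A|=1245.4462
5. ⊥bis P5·P3 via (27.465,53.7): [(23.5738, 68.6917) (36.827, 46.0703) (55, 43.7868) (55, 100) (44.0287, 100)]  |A|=1245.4462
6. ⊥bis P5·P4 via (37.635,60.9): [(23.5738, 68.6917) (24.1936, 67.6339) (55, 52.2004) (55, 100) (44.0287, 100)]  |A|=934.3356
7. ⊥bis P5·P6 via (26.945,57.95): [(23.5738, 68.6917) (24.1936, 67.6339) (55, 52.2004) (55, 100) (44.0287, 100)]  |A|=934.3356
8. ⊥bis P5·P7 via (32.21,36.525): [(23.5738, 68.6917) (24.1936, 67.6339) (55, 52.2004) (55, 100) (44.0287, 100)]  |A|=934.3356
9. ⊥bis P5·P8 via (31.71,45.525): [(23.5738, 68.6917) (24.1936, 67.6339) (55, 52.2004) (55, 100) (44.0287, 100)]  |A|=934.3356
10. canonical 5-gon: [(23.5738, 68.6917) (24.1936, 67.6339) (55, 52.2004) (55, 100) (44.0287, 100)]
11. shoelace: 934.3356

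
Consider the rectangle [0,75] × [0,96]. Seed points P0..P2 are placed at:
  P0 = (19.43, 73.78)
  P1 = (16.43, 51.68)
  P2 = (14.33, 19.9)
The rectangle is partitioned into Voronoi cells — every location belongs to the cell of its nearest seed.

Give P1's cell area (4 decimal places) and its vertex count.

Area of P1's cell: 1930.8835 (4 vertices)

1. box [0,75]×[0,96]: [(0, 0) (75, 0) (75, 96) (0, 96)]
2. ⊥bis P1·P0 via (17.93,62.73): [(0, 65.1639) (0, 0) (75, 0) (75, 54.9829)]  |A|=4505.5079
3. ⊥bis P1·P2 via (15.38,35.79): [(0, 65.1639) (0, 36.8063) (75, 31.8504) (75, 54.9829)]  |A|=1930.8835
4. canonical 4-gon: [(0, 65.1639) (0, 36.8063) (75, 31.8504) (75, 54.9829)]
5. shoelace: 1930.8835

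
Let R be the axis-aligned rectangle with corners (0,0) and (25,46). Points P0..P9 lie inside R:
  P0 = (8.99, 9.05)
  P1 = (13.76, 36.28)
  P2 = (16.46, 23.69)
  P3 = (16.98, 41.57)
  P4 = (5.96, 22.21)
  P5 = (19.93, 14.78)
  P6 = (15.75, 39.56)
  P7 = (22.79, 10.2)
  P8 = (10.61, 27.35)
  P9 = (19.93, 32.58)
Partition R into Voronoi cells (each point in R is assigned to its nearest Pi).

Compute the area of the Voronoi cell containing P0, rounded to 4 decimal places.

1. box [0,25]×[0,46]: [(0, 0) (25, 0) (25, 46) (0, 46)]
2. ⊥bis P0·P1 via (11.375,22.665): [(0, 24.6576) (0, 0) (25, 0) (25, 20.2782)]  |A|=561.6982
3. ⊥bis P0·P2 via (12.725,16.37): [(0, 22.8629) (0, 0) (25, 0) (25, 10.1067)]  |A|=412.1201
4. ⊥bis P0·P3 via (12.985,25.31): [(0, 22.8629) (0, 0) (25, 0) (25, 10.1067)]  |A|=412.1201
5. ⊥bis P0·P4 via (7.475,15.63): [(12.0919, 16.693) (0, 13.9089) (0, 0) (25, 0) (25, 10.1067)]  |A|=357.9849
6. ⊥bis P0·P5 via (14.46,11.915): [(11.9719, 16.6654) (0, 13.9089) (0, 0) (20.7007, 0)]  |A|=255.7506
7. ⊥bis P0·P6 via (12.37,24.305): [(11.9719, 16.6654) (0, 13.9089) (0, 0) (20.7007, 0)]  |A|=255.7506
8. ⊥bis P0·P7 via (15.89,9.625): [(15.9336, 9.1015) (11.9719, 16.6654) (0, 13.9089) (0, 0) (16.6921, 0)]  |A|=237.5085
9. ⊥bis P0·P8 via (9.8,18.2): [(15.9336, 9.1015) (11.9719, 16.6654) (0, 13.9089) (0, 0) (16.6921, 0)]  |A|=237.5085
10. ⊥bis P0·P9 via (14.46,20.815): [(15.9336, 9.1015) (11.9719, 16.6654) (0, 13.9089) (0, 0) (16.6921, 0)]  |A|=237.5085
11. canonical 5-gon: [(15.9336, 9.1015) (11.9719, 16.6654) (0, 13.9089) (0, 0) (16.6921, 0)]
12. shoelace: 237.5085

Area of P0's cell: 237.5085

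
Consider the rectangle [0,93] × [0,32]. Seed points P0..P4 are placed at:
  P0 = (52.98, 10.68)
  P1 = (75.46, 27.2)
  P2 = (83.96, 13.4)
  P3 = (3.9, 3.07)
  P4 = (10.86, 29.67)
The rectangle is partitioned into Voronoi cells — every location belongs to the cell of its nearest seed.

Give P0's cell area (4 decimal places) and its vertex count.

1. box [0,93]×[0,32]: [(0, 0) (93, 0) (93, 32) (0, 32)]
2. ⊥bis P0·P1 via (64.22,18.94): [(0, 0) (78.1385, 0) (54.6225, 32) (0, 32)]  |A|=2124.1771
3. ⊥bis P0·P2 via (68.47,12.04): [(0, 0) (69.5271, 0) (68.3587, 13.3082) (54.6225, 32) (0, 32)]  |A|=2066.8755
4. ⊥bis P0·P3 via (28.44,6.875): [(29.506, 0) (69.5271, 0) (68.3587, 13.3082) (54.6225, 32) (24.5443, 32)]  |A|=1202.071
5. ⊥bis P0·P4 via (31.92,20.175): [(27.7961, 11.0281) (29.506, 0) (69.5271, 0) (68.3587, 13.3082) (54.6225, 32) (37.2514, 32)]  |A|=1068.8251
6. canonical 6-gon: [(27.7961, 11.0281) (29.506, 0) (69.5271, 0) (68.3587, 13.3082) (54.6225, 32) (37.2514, 32)]
7. shoelace: 1068.8251

Area of P0's cell: 1068.8251 (6 vertices)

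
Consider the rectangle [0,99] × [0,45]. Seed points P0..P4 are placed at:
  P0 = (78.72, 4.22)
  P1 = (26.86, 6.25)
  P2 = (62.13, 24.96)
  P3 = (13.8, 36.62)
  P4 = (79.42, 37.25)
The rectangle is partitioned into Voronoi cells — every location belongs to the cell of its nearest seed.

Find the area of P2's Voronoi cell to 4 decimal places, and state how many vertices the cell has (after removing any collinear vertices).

Area of P2's cell: 1099.0808 (5 vertices)

1. box [0,99]×[0,45]: [(0, 0) (99, 0) (99, 45) (0, 45)]
2. ⊥bis P2·P0 via (70.425,14.59): [(0, 0) (52.1853, 0) (99, 37.4472) (99, 45) (0, 45)]  |A|=3578.4593
3. ⊥bis P2·P1 via (44.495,15.605): [(52.598, 0.3301) (99, 37.4472) (99, 45) (28.9016, 45)]  |A|=1740.8757
4. ⊥bis P2·P3 via (37.965,30.79): [(37.4882, 28.8135) (52.598, 0.3301) (99, 37.4472) (99, 45) (41.3933, 45)]  |A|=1639.7773
5. ⊥bis P2·P4 via (70.775,31.105): [(37.4882, 28.8135) (52.598, 0.3301) (78.132, 20.7549) (60.8982, 45) (41.3933, 45)]  |A|=1099.0808
6. canonical 5-gon: [(37.4882, 28.8135) (52.598, 0.3301) (78.132, 20.7549) (60.8982, 45) (41.3933, 45)]
7. shoelace: 1099.0808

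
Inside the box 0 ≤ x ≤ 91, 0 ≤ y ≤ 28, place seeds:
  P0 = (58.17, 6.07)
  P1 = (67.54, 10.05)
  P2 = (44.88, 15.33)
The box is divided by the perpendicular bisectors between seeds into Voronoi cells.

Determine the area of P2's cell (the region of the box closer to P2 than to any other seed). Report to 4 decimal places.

1. box [0,91]×[0,28]: [(0, 0) (91, 0) (91, 28) (0, 28)]
2. ⊥bis P2·P0 via (51.525,10.7): [(0, 0) (44.0696, 0) (63.579, 28) (0, 28)]  |A|=1507.081
3. ⊥bis P2·P1 via (56.21,12.69): [(0, 0) (44.0696, 0) (57.8673, 19.8025) (59.7774, 28) (0, 28)]  |A|=1491.499
4. canonical 5-gon: [(0, 0) (44.0696, 0) (57.8673, 19.8025) (59.7774, 28) (0, 28)]
5. shoelace: 1491.499

Area of P2's cell: 1491.4990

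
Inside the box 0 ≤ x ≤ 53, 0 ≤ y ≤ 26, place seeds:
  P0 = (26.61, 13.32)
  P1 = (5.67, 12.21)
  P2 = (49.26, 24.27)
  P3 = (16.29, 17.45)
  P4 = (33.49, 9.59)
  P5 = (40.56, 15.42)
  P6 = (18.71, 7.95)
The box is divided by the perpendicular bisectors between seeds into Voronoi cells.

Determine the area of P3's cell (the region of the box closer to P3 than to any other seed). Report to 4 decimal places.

Area of P3's cell: 192.2284

1. box [0,53]×[0,26]: [(0, 0) (53, 0) (53, 26) (0, 26)]
2. ⊥bis P3·P0 via (21.45,15.385): [(0, 0) (15.293, 0) (25.6981, 26) (0, 26)]  |A|=532.884
3. ⊥bis P3·P1 via (10.98,14.83): [(16.6384, 3.3619) (25.6981, 26) (5.4686, 26)]  |A|=228.9776
4. ⊥bis P3·P2 via (32.775,20.86): [(16.6384, 3.3619) (25.6981, 26) (5.4686, 26)]  |A|=228.9776
5. ⊥bis P3·P4 via (24.89,13.52): [(16.6384, 3.3619) (25.6981, 26) (5.4686, 26)]  |A|=228.9776
6. ⊥bis P3·P5 via (28.425,16.435): [(16.6384, 3.3619) (25.6981, 26) (5.4686, 26)]  |A|=228.9776
7. ⊥bis P3·P6 via (17.5,12.7): [(12.6416, 11.4624) (20.7019, 13.5156) (25.6981, 26) (5.4686, 26)]  |A|=192.2284
8. canonical 4-gon: [(12.6416, 11.4624) (20.7019, 13.5156) (25.6981, 26) (5.4686, 26)]
9. shoelace: 192.2284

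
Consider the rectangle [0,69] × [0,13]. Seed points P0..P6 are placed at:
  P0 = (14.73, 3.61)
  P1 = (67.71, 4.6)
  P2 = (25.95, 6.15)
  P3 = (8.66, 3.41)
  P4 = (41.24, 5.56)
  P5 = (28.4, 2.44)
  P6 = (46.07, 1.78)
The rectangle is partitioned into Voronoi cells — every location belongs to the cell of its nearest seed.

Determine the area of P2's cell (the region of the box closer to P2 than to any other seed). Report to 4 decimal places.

Area of P2's cell: 122.9472

1. box [0,69]×[0,13]: [(0, 0) (69, 0) (69, 13) (0, 13)]
2. ⊥bis P2·P0 via (20.34,4.88): [(21.4447, 0) (69, 0) (69, 13) (18.5018, 13)]  |A|=637.3476
3. ⊥bis P2·P1 via (46.83,5.375): [(21.4447, 0) (46.6305, 0) (47.113, 13) (18.5018, 13)]  |A|=349.6804
4. ⊥bis P2·P3 via (17.305,4.78): [(21.4447, 0) (46.6305, 0) (47.113, 13) (18.5018, 13)]  |A|=349.6804
5. ⊥bis P2·P4 via (33.595,5.855): [(21.4447, 0) (33.3691, 0) (33.8707, 13) (18.5018, 13)]  |A|=177.4061
6. ⊥bis P2·P5 via (27.175,4.295): [(21.3441, 0.4444) (33.7011, 8.6047) (33.8707, 13) (18.5018, 13)]  |A|=122.9472
7. ⊥bis P2·P6 via (36.01,3.965): [(21.3441, 0.4444) (33.7011, 8.6047) (33.8707, 13) (18.5018, 13)]  |A|=122.9472
8. canonical 4-gon: [(21.3441, 0.4444) (33.7011, 8.6047) (33.8707, 13) (18.5018, 13)]
9. shoelace: 122.9472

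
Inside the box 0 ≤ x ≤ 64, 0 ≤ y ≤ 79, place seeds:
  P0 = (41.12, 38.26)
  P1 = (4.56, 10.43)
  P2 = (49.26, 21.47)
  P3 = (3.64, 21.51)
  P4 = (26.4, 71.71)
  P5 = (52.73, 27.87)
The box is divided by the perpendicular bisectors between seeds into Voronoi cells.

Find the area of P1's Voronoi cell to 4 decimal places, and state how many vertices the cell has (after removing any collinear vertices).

Area of P1's cell: 481.6284 (4 vertices)

1. box [0,64]×[0,79]: [(0, 0) (64, 0) (64, 79) (0, 79)]
2. ⊥bis P1·P0 via (22.84,24.345): [(0, 54.3497) (0, 0) (41.3718, 0)]  |A|=1124.2712
3. ⊥bis P1·P2 via (26.91,15.95): [(25.7955, 20.4623) (0, 54.3497) (0, 0) (30.8493, 0)]  |A|=1016.6144
4. ⊥bis P1·P3 via (4.1,15.97): [(26.4468, 17.8255) (0, 15.6296) (0, 0) (30.8493, 0)]  |A|=481.6284
5. ⊥bis P1·P4 via (15.48,41.07): [(26.4468, 17.8255) (0, 15.6296) (0, 0) (30.8493, 0)]  |A|=481.6284
6. ⊥bis P1·P5 via (28.645,19.15): [(26.4468, 17.8255) (0, 15.6296) (0, 0) (30.8493, 0)]  |A|=481.6284
7. canonical 4-gon: [(26.4468, 17.8255) (0, 15.6296) (0, 0) (30.8493, 0)]
8. shoelace: 481.6284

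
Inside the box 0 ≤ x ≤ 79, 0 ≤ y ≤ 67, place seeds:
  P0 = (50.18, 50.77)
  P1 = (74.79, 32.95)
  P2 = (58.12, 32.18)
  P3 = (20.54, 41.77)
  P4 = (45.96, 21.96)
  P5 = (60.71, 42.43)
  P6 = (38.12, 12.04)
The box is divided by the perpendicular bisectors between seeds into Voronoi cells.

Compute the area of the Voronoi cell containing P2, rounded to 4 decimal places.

1. box [0,79]×[0,67]: [(0, 0) (79, 0) (79, 67) (0, 67)]
2. ⊥bis P2·P0 via (54.15,41.475): [(0, 18.3469) (0, 0) (79, 0) (79, 52.0887)]  |A|=2782.2077
3. ⊥bis P2·P1 via (66.455,32.565): [(65.8133, 46.4565) (0, 18.3469) (0, 0) (67.9592, 0)]  |A|=2182.3109
4. ⊥bis P2·P3 via (39.33,36.975): [(65.8133, 46.4565) (38.8059, 34.9214) (29.8944, 0) (67.9592, 0)]  |A|=1304.3495
5. ⊥bis P2·P4 via (52.04,27.07): [(67.5619, 8.6017) (65.8133, 46.4565) (43.6885, 37.0068)]  |A|=427.0275
6. ⊥bis P2·P5 via (59.415,37.305): [(67.5619, 8.6017) (66.3166, 35.5611) (49.9728, 39.6909) (43.6885, 37.0068)]  |A|=339.0301
7. ⊥bis P2·P6 via (48.12,22.11): [(67.5619, 8.6017) (66.3166, 35.5611) (49.9728, 39.6909) (43.6885, 37.0068)]  |A|=339.0301
8. canonical 4-gon: [(67.5619, 8.6017) (66.3166, 35.5611) (49.9728, 39.6909) (43.6885, 37.0068)]
9. shoelace: 339.0301

Area of P2's cell: 339.0301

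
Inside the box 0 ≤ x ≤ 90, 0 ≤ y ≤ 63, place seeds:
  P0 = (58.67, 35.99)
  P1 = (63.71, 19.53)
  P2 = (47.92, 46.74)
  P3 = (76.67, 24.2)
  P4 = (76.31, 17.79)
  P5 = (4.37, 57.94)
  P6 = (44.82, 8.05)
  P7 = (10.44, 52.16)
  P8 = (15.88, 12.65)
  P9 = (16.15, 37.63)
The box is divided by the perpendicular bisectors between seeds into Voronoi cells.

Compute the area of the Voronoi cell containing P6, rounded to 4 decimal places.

Area of P6's cell: 633.5203

1. box [0,90]×[0,63]: [(0, 0) (90, 0) (90, 63) (0, 63)]
2. ⊥bis P6·P0 via (51.745,22.02): [(0, 47.6703) (0, 0) (90, 0) (90, 3.0568)]  |A|=2282.7178
3. ⊥bis P6·P1 via (54.265,13.79): [(48.1935, 23.7805) (0, 47.6703) (0, 0) (62.6456, 0)]  |A|=1893.5697
4. ⊥bis P6·P2 via (46.37,27.395): [(48.1935, 23.7805) (39.8476, 27.9176) (0, 31.1104) (0, 0) (62.6456, 0)]  |A|=1563.6334
5. ⊥bis P6·P3 via (60.745,16.125): [(48.1935, 23.7805) (39.8476, 27.9176) (0, 31.1104) (0, 0) (62.6456, 0)]  |A|=1563.6334
6. ⊥bis P6·P4 via (60.565,12.92): [(48.1935, 23.7805) (39.8476, 27.9176) (0, 31.1104) (0, 0) (62.6456, 0)]  |A|=1563.6334
7. ⊥bis P6·P5 via (24.595,32.995): [(48.1935, 23.7805) (39.8476, 27.9176) (20.2676, 29.4864) (0, 13.0538) (0, 0) (62.6456, 0)]  |A|=1380.6515
8. ⊥bis P6·P7 via (27.63,30.105): [(48.1935, 23.7805) (39.8476, 27.9176) (26.224, 29.0092) (0, 8.5698) (0, 0) (62.6456, 0)]  |A|=1268.0807
9. ⊥bis P6·P8 via (30.35,10.35): [(48.1935, 23.7805) (39.8476, 27.9176) (33.2267, 28.4481) (28.7049, 0) (62.6456, 0)]  |A|=638.487
10. ⊥bis P6·P9 via (30.485,22.84): [(48.1935, 23.7805) (39.8476, 27.9176) (36.0386, 28.2228) (32.6722, 24.96) (28.7049, 0) (62.6456, 0)]  |A|=633.5203
11. canonical 6-gon: [(48.1935, 23.7805) (39.8476, 27.9176) (36.0386, 28.2228) (32.6722, 24.96) (28.7049, 0) (62.6456, 0)]
12. shoelace: 633.5203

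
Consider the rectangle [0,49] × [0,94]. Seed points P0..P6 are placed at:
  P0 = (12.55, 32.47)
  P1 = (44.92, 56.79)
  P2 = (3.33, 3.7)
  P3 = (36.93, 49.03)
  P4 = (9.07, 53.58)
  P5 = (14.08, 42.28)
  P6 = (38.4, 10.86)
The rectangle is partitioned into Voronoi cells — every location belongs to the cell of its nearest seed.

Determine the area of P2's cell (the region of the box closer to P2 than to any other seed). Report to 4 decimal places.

Area of P2's cell: 361.2381

1. box [0,49]×[0,94]: [(0, 0) (49, 0) (49, 94) (0, 94)]
2. ⊥bis P2·P0 via (7.94,18.085): [(0, 20.6296) (0, 0) (49, 0) (49, 4.9264)]  |A|=626.1206
3. ⊥bis P2·P1 via (24.125,30.245): [(0, 20.6296) (0, 0) (49, 0) (49, 4.9264)]  |A|=626.1206
4. ⊥bis P2·P3 via (20.13,26.365): [(0, 20.6296) (0, 0) (49, 0) (49, 4.9264)]  |A|=626.1206
5. ⊥bis P2·P4 via (6.2,28.64): [(0, 20.6296) (0, 0) (49, 0) (49, 4.9264)]  |A|=626.1206
6. ⊥bis P2·P5 via (8.705,22.99): [(0, 20.6296) (0, 0) (49, 0) (49, 4.9264)]  |A|=626.1206
7. ⊥bis P2·P6 via (20.865,7.28): [(19.4094, 14.4094) (0, 20.6296) (0, 0) (22.3513, 0)]  |A|=361.2381
8. canonical 4-gon: [(19.4094, 14.4094) (0, 20.6296) (0, 0) (22.3513, 0)]
9. shoelace: 361.2381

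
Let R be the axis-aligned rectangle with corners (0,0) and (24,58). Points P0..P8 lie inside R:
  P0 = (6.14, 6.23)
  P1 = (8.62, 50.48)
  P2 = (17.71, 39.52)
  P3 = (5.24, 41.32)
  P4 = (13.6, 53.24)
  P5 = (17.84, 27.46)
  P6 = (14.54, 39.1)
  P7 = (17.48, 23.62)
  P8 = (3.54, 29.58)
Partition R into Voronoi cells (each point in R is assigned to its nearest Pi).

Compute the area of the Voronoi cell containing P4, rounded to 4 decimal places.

Area of P4's cell: 141.6750

1. box [0,24]×[0,58]: [(0, 0) (24, 0) (24, 58) (0, 58)]
2. ⊥bis P4·P0 via (9.87,29.735): [(0, 31.3013) (24, 27.4927) (24, 58) (0, 58)]  |A|=686.4722
3. ⊥bis P4·P1 via (11.11,51.86): [(24, 28.602) (24, 58) (7.7071, 58)]  |A|=239.4896
4. ⊥bis P4·P2 via (15.655,46.38): [(14.3618, 45.9926) (24, 48.8799) (24, 58) (7.7071, 58)]  |A|=141.7684
5. ⊥bis P4·P3 via (9.42,47.28): [(14.3618, 45.9926) (24, 48.8799) (24, 58) (7.7071, 58)]  |A|=141.7684
6. ⊥bis P4·P5 via (15.72,40.35): [(14.3618, 45.9926) (24, 48.8799) (24, 58) (7.7071, 58)]  |A|=141.7684
7. ⊥bis P4·P6 via (14.07,46.17): [(14.2566, 46.1824) (15.2061, 46.2455) (24, 48.8799) (24, 58) (7.7071, 58)]  |A|=141.675
8. ⊥bis P4·P7 via (15.54,38.43): [(14.2566, 46.1824) (15.2061, 46.2455) (24, 48.8799) (24, 58) (7.7071, 58)]  |A|=141.675
9. ⊥bis P4·P8 via (8.57,41.41): [(14.2566, 46.1824) (15.2061, 46.2455) (24, 48.8799) (24, 58) (7.7071, 58)]  |A|=141.675
10. canonical 5-gon: [(14.2566, 46.1824) (15.2061, 46.2455) (24, 48.8799) (24, 58) (7.7071, 58)]
11. shoelace: 141.675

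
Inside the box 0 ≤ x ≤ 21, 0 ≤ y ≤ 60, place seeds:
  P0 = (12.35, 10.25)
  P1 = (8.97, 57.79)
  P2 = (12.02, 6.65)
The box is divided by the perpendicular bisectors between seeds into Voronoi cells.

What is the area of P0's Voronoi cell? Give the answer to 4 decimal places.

Area of P0's cell: 533.4875

1. box [0,21]×[0,60]: [(0, 0) (21, 0) (21, 60) (0, 60)]
2. ⊥bis P0·P1 via (10.66,34.02): [(0, 33.2621) (0, 0) (21, 0) (21, 34.7552)]  |A|=714.1811
3. ⊥bis P0·P2 via (12.185,8.45): [(0, 33.2621) (0, 9.567) (21, 7.642) (21, 34.7552)]  |A|=533.4875
4. canonical 4-gon: [(0, 33.2621) (0, 9.567) (21, 7.642) (21, 34.7552)]
5. shoelace: 533.4875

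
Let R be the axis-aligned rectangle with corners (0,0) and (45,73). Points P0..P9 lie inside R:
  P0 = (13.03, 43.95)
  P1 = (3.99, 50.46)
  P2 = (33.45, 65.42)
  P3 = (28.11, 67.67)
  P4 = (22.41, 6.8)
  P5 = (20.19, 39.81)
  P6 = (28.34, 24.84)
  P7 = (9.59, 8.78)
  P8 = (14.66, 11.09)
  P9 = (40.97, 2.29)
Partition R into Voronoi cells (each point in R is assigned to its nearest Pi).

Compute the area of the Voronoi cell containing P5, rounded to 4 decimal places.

Area of P5's cell: 423.5188

1. box [0,45]×[0,73]: [(0, 0) (45, 0) (45, 73) (0, 73)]
2. ⊥bis P5·P0 via (16.61,41.88): [(0, 13.1535) (0, 0) (45, 0) (45, 73) (34.604, 73)]  |A|=2249.5373
3. ⊥bis P5·P1 via (12.09,45.135): [(0, 13.1535) (0, 0) (45, 0) (45, 73) (34.604, 73)]  |A|=2249.5373
4. ⊥bis P5·P2 via (26.82,52.615): [(23.7394, 54.21) (0, 13.1535) (0, 0) (45, 0) (45, 43.202)]  |A|=1835.1049
5. ⊥bis P5·P3 via (24.15,53.74): [(25.2526, 53.4266) (23.5639, 53.9066) (0, 13.1535) (0, 0) (45, 0) (45, 43.202)]  |A|=1834.8066
6. ⊥bis P5·P4 via (21.3,23.305): [(25.2526, 53.4266) (23.5639, 53.9066) (5.2454, 22.2253) (45, 24.8989) (45, 43.202)]  |A|=805.3173
7. ⊥bis P5·P6 via (24.265,32.325): [(44.6125, 43.4026) (25.2526, 53.4266) (23.5639, 53.9066) (5.2454, 22.2253) (5.7798, 22.2612)]  |A|=438.3993
8. ⊥bis P5·P7 via (14.89,24.295): [(11.5876, 25.4231) (44.6125, 43.4026) (25.2526, 53.4266) (23.5639, 53.9066) (7.8355, 26.7048)]  |A|=427.5953
9. ⊥bis P5·P8 via (17.425,25.45): [(13.1492, 26.2733) (44.6125, 43.4026) (25.2526, 53.4266) (23.5639, 53.9066) (8.1433, 27.2372)]  |A|=423.5188
10. ⊥bis P5·P9 via (30.58,21.05): [(13.1492, 26.2733) (44.6125, 43.4026) (25.2526, 53.4266) (23.5639, 53.9066) (8.1433, 27.2372)]  |A|=423.5188
11. canonical 5-gon: [(13.1492, 26.2733) (44.6125, 43.4026) (25.2526, 53.4266) (23.5639, 53.9066) (8.1433, 27.2372)]
12. shoelace: 423.5188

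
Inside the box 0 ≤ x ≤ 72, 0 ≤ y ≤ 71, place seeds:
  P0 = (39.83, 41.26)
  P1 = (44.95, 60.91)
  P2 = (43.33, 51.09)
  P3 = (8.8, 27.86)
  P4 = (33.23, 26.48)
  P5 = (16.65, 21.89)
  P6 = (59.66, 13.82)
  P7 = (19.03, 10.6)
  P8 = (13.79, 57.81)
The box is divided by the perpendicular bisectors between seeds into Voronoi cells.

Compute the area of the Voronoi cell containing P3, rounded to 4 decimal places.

Area of P3's cell: 439.0371

1. box [0,72]×[0,71]: [(0, 0) (72, 0) (72, 71) (0, 71)]
2. ⊥bis P3·P0 via (24.315,34.56): [(0, 0) (39.2394, 0) (8.5787, 71) (0, 71)]  |A|=1697.544
3. ⊥bis P3·P1 via (26.875,44.385): [(0, 0) (39.2394, 0) (13.9824, 58.4869) (2.5423, 71) (0, 71)]  |A|=1659.7768
4. ⊥bis P3·P2 via (26.065,39.475): [(0, 0) (39.2394, 0) (15.2509, 55.5496) (11.3035, 61.417) (2.5423, 71) (0, 71)]  |A|=1657.7009
5. ⊥bis P3·P4 via (21.015,27.17): [(0, 0) (19.4802, 0) (21.7659, 40.4629) (15.2509, 55.5496) (11.3035, 61.417) (2.5423, 71) (0, 71)]  |A|=1257.9441
6. ⊥bis P3·P5 via (12.725,24.875): [(0, 8.1428) (21.5401, 36.4661) (21.7659, 40.4629) (15.2509, 55.5496) (11.3035, 61.417) (2.5423, 71) (0, 71)]  |A|=815.0622
7. ⊥bis P3·P6 via (34.23,20.84): [(0, 8.1428) (21.5401, 36.4661) (21.7659, 40.4629) (15.2509, 55.5496) (11.3035, 61.417) (2.5423, 71) (0, 71)]  |A|=815.0622
8. ⊥bis P3·P7 via (13.915,19.23): [(0, 10.9826) (3.9321, 13.3131) (21.5401, 36.4661) (21.7659, 40.4629) (15.2509, 55.5496) (11.3035, 61.417) (2.5423, 71) (0, 71)]  |A|=809.479
9. ⊥bis P3·P8 via (11.295,42.835): [(0, 44.7169) (0, 10.9826) (3.9321, 13.3131) (21.5401, 36.4661) (21.7659, 40.4629) (21.4739, 41.1391)]  |A|=439.0371
10. canonical 6-gon: [(0, 44.7169) (0, 10.9826) (3.9321, 13.3131) (21.5401, 36.4661) (21.7659, 40.4629) (21.4739, 41.1391)]
11. shoelace: 439.0371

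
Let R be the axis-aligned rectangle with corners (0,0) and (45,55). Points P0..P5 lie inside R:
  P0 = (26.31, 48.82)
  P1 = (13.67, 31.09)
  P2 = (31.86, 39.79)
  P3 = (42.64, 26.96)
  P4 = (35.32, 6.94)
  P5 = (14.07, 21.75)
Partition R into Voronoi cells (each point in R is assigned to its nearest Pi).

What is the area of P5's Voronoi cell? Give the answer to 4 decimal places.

Area of P5's cell: 615.9718

1. box [0,45]×[0,55]: [(0, 0) (45, 0) (45, 55) (0, 55)]
2. ⊥bis P5·P0 via (20.19,35.285): [(0, 44.4141) (0, 0) (45, 0) (45, 24.0669)]  |A|=1540.8229
3. ⊥bis P5·P1 via (13.87,26.42): [(37.5527, 27.4342) (0, 25.826) (0, 0) (45, 0) (45, 24.0669)]  |A|=1191.8052
4. ⊥bis P5·P2 via (22.965,30.77): [(26.814, 26.9743) (0, 25.826) (0, 0) (45, 0) (45, 9.0404)]  |A|=1035.3759
5. ⊥bis P5·P3 via (28.355,24.355): [(28.1105, 25.6958) (26.814, 26.9743) (0, 25.826) (0, 0) (32.7964, 0)]  |A|=802.2409
6. ⊥bis P5·P4 via (24.695,14.345): [(29.0428, 20.5834) (28.1105, 25.6958) (26.814, 26.9743) (0, 25.826) (0, 0) (14.6974, 0)]  |A|=615.9718
7. canonical 6-gon: [(29.0428, 20.5834) (28.1105, 25.6958) (26.814, 26.9743) (0, 25.826) (0, 0) (14.6974, 0)]
8. shoelace: 615.9718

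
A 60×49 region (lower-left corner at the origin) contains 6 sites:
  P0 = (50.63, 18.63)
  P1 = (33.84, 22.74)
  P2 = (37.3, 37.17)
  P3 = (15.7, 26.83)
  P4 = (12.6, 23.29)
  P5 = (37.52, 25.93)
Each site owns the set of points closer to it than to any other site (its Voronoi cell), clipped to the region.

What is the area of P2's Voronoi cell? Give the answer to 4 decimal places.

1. box [0,60]×[0,49]: [(0, 0) (60, 0) (60, 49) (0, 49)]
2. ⊥bis P2·P0 via (43.965,27.9): [(0, 0) (5.1603, 0) (60, 39.4289) (60, 49) (0, 49)]  |A|=1858.8653
3. ⊥bis P2·P1 via (35.57,29.955): [(0, 38.4839) (44.0089, 27.9315) (60, 39.4289) (60, 49) (0, 49)]  |A|=939.9803
4. ⊥bis P2·P3 via (26.5,32): [(26.4298, 32.1466) (44.0089, 27.9315) (60, 39.4289) (60, 49) (18.362, 49)]  |A|=646.28
5. ⊥bis P2·P4 via (24.95,30.23): [(26.4298, 32.1466) (44.0089, 27.9315) (60, 39.4289) (60, 49) (18.362, 49)]  |A|=646.28
6. ⊥bis P2·P5 via (37.41,31.55): [(26.4298, 32.1466) (29.5589, 31.3963) (49.3671, 31.784) (60, 39.4289) (60, 49) (18.362, 49)]  |A|=609.1632
7. canonical 6-gon: [(26.4298, 32.1466) (29.5589, 31.3963) (49.3671, 31.784) (60, 39.4289) (60, 49) (18.362, 49)]
8. shoelace: 609.1632

Area of P2's cell: 609.1632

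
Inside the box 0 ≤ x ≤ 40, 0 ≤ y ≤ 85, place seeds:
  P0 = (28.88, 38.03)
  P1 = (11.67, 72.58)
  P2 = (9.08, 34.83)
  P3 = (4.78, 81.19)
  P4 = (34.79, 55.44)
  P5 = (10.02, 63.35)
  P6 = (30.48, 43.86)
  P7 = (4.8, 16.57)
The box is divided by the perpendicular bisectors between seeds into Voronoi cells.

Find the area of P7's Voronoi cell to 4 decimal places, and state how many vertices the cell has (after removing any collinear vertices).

Area of P7's cell: 749.6210 (5 vertices)

1. box [0,40]×[0,85]: [(0, 0) (40, 0) (40, 85) (0, 85)]
2. ⊥bis P7·P0 via (16.84,27.3): [(0, 46.196) (0, 0) (40, 0) (40, 1.3125)]  |A|=950.1681
3. ⊥bis P7·P1 via (8.235,44.575): [(0.6112, 45.5101) (0, 45.5851) (0, 0) (40, 0) (40, 1.3125)]  |A|=949.9814
4. ⊥bis P7·P2 via (6.94,25.7): [(21.2565, 22.3443) (0, 27.3267) (0, 0) (40, 0) (40, 1.3125)]  |A|=749.621
5. ⊥bis P7·P3 via (4.79,48.88): [(21.2565, 22.3443) (0, 27.3267) (0, 0) (40, 0) (40, 1.3125)]  |A|=749.621
6. ⊥bis P7·P4 via (19.795,36.005): [(21.2565, 22.3443) (0, 27.3267) (0, 0) (40, 0) (40, 1.3125)]  |A|=749.621
7. ⊥bis P7·P5 via (7.41,39.96): [(21.2565, 22.3443) (0, 27.3267) (0, 0) (40, 0) (40, 1.3125)]  |A|=749.621
8. ⊥bis P7·P6 via (17.64,30.215): [(21.2565, 22.3443) (0, 27.3267) (0, 0) (40, 0) (40, 1.3125)]  |A|=749.621
9. canonical 5-gon: [(21.2565, 22.3443) (0, 27.3267) (0, 0) (40, 0) (40, 1.3125)]
10. shoelace: 749.621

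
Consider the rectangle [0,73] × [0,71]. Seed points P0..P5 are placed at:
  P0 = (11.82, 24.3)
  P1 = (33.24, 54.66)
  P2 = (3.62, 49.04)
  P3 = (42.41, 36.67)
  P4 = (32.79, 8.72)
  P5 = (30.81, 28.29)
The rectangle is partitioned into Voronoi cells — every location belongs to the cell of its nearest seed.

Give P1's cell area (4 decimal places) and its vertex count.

1. box [0,73]×[0,71]: [(0, 0) (73, 0) (73, 71) (0, 71)]
2. ⊥bis P1·P0 via (22.53,39.48): [(0, 55.3757) (73, 3.8717) (73, 71) (0, 71)]  |A|=3020.4702
3. ⊥bis P1·P2 via (18.43,51.85): [(20.5061, 40.9079) (73, 3.8717) (73, 71) (14.7965, 71)]  |A|=2637.6437
4. ⊥bis P1·P3 via (37.825,45.665): [(20.5061, 40.9079) (23.8559, 38.5446) (73, 63.5947) (73, 71) (14.7965, 71)]  |A|=1170.1276
5. ⊥bis P1·P4 via (33.015,31.69): [(20.5061, 40.9079) (23.8559, 38.5446) (73, 63.5947) (73, 71) (14.7965, 71)]  |A|=1170.1276
6. ⊥bis P1·P5 via (32.025,41.475): [(20.1916, 42.5654) (29.9754, 41.6639) (73, 63.5947) (73, 71) (14.7965, 71)]  |A|=1149.705
7. canonical 5-gon: [(20.1916, 42.5654) (29.9754, 41.6639) (73, 63.5947) (73, 71) (14.7965, 71)]
8. shoelace: 1149.705

Area of P1's cell: 1149.7050 (5 vertices)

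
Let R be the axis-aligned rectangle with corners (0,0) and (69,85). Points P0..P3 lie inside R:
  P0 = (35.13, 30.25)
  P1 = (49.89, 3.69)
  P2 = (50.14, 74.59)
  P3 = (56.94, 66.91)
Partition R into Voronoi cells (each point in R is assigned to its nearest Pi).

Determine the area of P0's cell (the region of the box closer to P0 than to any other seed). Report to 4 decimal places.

1. box [0,69]×[0,85]: [(0, 0) (69, 0) (69, 85) (0, 85)]
2. ⊥bis P0·P1 via (42.51,16.97): [(0, 0) (11.9732, 0) (69, 31.6911) (69, 85) (0, 85)]  |A|=4961.379
3. ⊥bis P0·P2 via (42.635,52.42): [(0, 66.8528) (0, 0) (11.9732, 0) (69, 31.6911) (69, 43.4949)]  |A|=2903.3756
4. ⊥bis P0·P3 via (46.035,48.58): [(35.5476, 54.8192) (0, 66.8528) (0, 0) (11.9732, 0) (69, 31.6911) (69, 34.9175)]  |A|=2759.9085
5. canonical 6-gon: [(35.5476, 54.8192) (0, 66.8528) (0, 0) (11.9732, 0) (69, 31.6911) (69, 34.9175)]
6. shoelace: 2759.9085

Area of P0's cell: 2759.9085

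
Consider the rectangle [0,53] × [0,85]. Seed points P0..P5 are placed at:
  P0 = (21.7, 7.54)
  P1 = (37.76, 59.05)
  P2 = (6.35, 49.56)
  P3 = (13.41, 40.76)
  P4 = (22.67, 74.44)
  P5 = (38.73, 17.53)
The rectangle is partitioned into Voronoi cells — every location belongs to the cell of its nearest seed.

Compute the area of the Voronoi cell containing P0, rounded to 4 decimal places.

Area of P0's cell: 701.4766

1. box [0,53]×[0,85]: [(0, 0) (53, 0) (53, 85) (0, 85)]
2. ⊥bis P0·P1 via (29.73,33.295): [(0, 42.5643) (0, 0) (53, 0) (53, 26.0398)]  |A|=1818.0093
3. ⊥bis P0·P2 via (14.025,28.55): [(28.2648, 33.7518) (0, 23.4266) (0, 0) (53, 0) (53, 26.0398)]  |A|=1547.5477
4. ⊥bis P0·P3 via (17.555,24.15): [(40.609, 29.9031) (0, 19.7692) (0, 0) (53, 0) (53, 26.0398)]  |A|=1355.1647
5. ⊥bis P0·P4 via (22.185,40.99): [(40.609, 29.9031) (0, 19.7692) (0, 0) (53, 0) (53, 26.0398)]  |A|=1355.1647
6. ⊥bis P0·P5 via (30.215,12.535): [(22.6549, 25.4227) (0, 19.7692) (0, 0) (37.5682, 0)]  |A|=701.4766
7. canonical 4-gon: [(22.6549, 25.4227) (0, 19.7692) (0, 0) (37.5682, 0)]
8. shoelace: 701.4766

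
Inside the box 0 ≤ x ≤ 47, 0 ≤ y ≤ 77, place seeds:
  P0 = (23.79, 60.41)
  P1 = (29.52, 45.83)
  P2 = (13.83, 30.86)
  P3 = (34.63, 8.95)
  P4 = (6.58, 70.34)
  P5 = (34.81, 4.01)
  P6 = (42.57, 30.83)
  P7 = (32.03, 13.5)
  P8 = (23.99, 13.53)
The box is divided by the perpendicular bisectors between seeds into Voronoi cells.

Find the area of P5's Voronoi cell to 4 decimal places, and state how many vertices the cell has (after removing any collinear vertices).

1. box [0,47]×[0,77]: [(0, 0) (47, 0) (47, 77) (0, 77)]
2. ⊥bis P5·P0 via (29.3,32.21): [(0, 26.4851) (0, 0) (47, 0) (47, 35.6684)]  |A|=1460.6067
3. ⊥bis P5·P1 via (32.165,24.92): [(0, 20.8513) (0, 0) (47, 0) (47, 26.7965)]  |A|=1119.7245
4. ⊥bis P5·P2 via (24.32,17.435): [(34.2342, 25.1817) (2.0069, 0) (47, 0) (47, 26.7965)]  |A|=737.5425
5. ⊥bis P5·P3 via (34.72,6.48): [(9.1054, 5.5467) (2.0069, 0) (47, 0) (47, 6.9274)]  |A|=256.0375
6. ⊥bis P5·P4 via (20.695,37.175): [(9.1054, 5.5467) (2.0069, 0) (47, 0) (47, 6.9274)]  |A|=256.0375
7. ⊥bis P5·P6 via (38.69,17.42): [(9.1054, 5.5467) (2.0069, 0) (47, 0) (47, 6.9274)]  |A|=256.0375
8. ⊥bis P5·P7 via (33.42,8.755): [(24.366, 6.1027) (3.5333, 0) (47, 0) (47, 6.9274)]  |A|=211.0305
9. ⊥bis P5·P8 via (29.4,8.77): [(27.1422, 6.2039) (21.6837, 0) (47, 0) (47, 6.9274)]  |A|=147.3117
10. canonical 4-gon: [(27.1422, 6.2039) (21.6837, 0) (47, 0) (47, 6.9274)]
11. shoelace: 147.3117

Area of P5's cell: 147.3117 (4 vertices)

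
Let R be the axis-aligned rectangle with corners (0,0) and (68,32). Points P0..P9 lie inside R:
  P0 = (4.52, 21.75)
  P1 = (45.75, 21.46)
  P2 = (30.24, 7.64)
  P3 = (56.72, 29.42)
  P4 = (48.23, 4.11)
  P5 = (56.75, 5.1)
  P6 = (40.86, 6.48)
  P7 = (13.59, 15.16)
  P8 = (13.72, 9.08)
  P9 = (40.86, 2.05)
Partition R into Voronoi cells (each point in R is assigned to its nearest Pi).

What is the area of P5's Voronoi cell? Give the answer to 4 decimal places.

Area of P5's cell: 264.0599

1. box [0,68]×[0,32]: [(0, 0) (68, 0) (68, 32) (0, 32)]
2. ⊥bis P5·P0 via (30.635,13.425): [(26.3553, 0) (68, 0) (68, 32) (36.5564, 32)]  |A|=1169.4123
3. ⊥bis P5·P1 via (51.25,13.28): [(31.499, 0) (68, 0) (68, 24.5422)]  |A|=447.9077
4. ⊥bis P5·P2 via (43.495,6.37): [(43.6687, 8.1825) (42.8847, 0) (68, 0) (68, 24.5422)]  |A|=401.326
5. ⊥bis P5·P3 via (56.735,17.26): [(57.1701, 17.2605) (43.6687, 8.1825) (42.8847, 0) (68, 0) (68, 17.2739)]  |A|=361.9685
6. ⊥bis P5·P4 via (52.49,4.605): [(57.1701, 17.2605) (51.4652, 13.4247) (53.0251, 0) (68, 0) (68, 17.2739)]  |A|=264.0599
7. ⊥bis P5·P6 via (48.805,5.79): [(57.1701, 17.2605) (51.4652, 13.4247) (53.0251, 0) (68, 0) (68, 17.2739)]  |A|=264.0599
8. ⊥bis P5·P7 via (35.17,10.13): [(57.1701, 17.2605) (51.4652, 13.4247) (53.0251, 0) (68, 0) (68, 17.2739)]  |A|=264.0599
9. ⊥bis P5·P8 via (35.235,7.09): [(57.1701, 17.2605) (51.4652, 13.4247) (53.0251, 0) (68, 0) (68, 17.2739)]  |A|=264.0599
10. ⊥bis P5·P9 via (48.805,3.575): [(57.1701, 17.2605) (51.4652, 13.4247) (53.0251, 0) (68, 0) (68, 17.2739)]  |A|=264.0599
11. canonical 5-gon: [(57.1701, 17.2605) (51.4652, 13.4247) (53.0251, 0) (68, 0) (68, 17.2739)]
12. shoelace: 264.0599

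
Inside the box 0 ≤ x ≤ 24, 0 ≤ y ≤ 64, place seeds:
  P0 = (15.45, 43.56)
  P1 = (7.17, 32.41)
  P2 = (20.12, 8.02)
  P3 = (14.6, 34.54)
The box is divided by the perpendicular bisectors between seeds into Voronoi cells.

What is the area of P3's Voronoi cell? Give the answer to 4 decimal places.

1. box [0,24]×[0,64]: [(0, 0) (24, 0) (24, 64) (0, 64)]
2. ⊥bis P3·P0 via (15.025,39.05): [(0, 40.4659) (0, 0) (24, 0) (24, 38.2042)]  |A|=944.0415
3. ⊥bis P3·P1 via (10.885,33.475): [(9.1275, 39.6058) (20.4815, 0) (24, 0) (24, 38.2042)]  |A|=353.7741
4. ⊥bis P3·P2 via (17.36,21.28): [(9.1275, 39.6058) (14.5488, 20.6949) (24, 22.6621) (24, 38.2042)]  |A|=210.2739
5. canonical 4-gon: [(9.1275, 39.6058) (14.5488, 20.6949) (24, 22.6621) (24, 38.2042)]
6. shoelace: 210.2739

Area of P3's cell: 210.2739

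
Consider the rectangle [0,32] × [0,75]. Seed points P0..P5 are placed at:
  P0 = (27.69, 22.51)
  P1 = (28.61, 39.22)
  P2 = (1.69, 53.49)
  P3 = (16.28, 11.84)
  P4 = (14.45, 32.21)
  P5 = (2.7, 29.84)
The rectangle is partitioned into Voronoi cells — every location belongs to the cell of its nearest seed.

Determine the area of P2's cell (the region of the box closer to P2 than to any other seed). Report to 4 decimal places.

Area of P2's cell: 697.4551

1. box [0,32]×[0,75]: [(0, 0) (32, 0) (32, 75) (0, 75)]
2. ⊥bis P2·P0 via (14.69,38): [(0, 25.6714) (32, 52.5274) (32, 75) (0, 75)]  |A|=1148.8186
3. ⊥bis P2·P1 via (15.15,46.355): [(0, 25.6714) (7.5404, 31.9997) (30.3344, 75) (0, 75)]  |A|=838.1732
4. ⊥bis P2·P3 via (8.985,32.665): [(0, 29.5176) (7.6441, 32.1953) (30.3344, 75) (0, 75)]  |A|=823.0637
5. ⊥bis P2·P4 via (8.07,42.85): [(0, 38.011) (15.7253, 47.4403) (30.3344, 75) (0, 75)]  |A|=708.8349
6. ⊥bis P2·P5 via (2.195,41.665): [(0, 41.5713) (6.3927, 41.8443) (15.7253, 47.4403) (30.3344, 75) (0, 75)]  |A|=697.4551
7. canonical 5-gon: [(0, 41.5713) (6.3927, 41.8443) (15.7253, 47.4403) (30.3344, 75) (0, 75)]
8. shoelace: 697.4551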